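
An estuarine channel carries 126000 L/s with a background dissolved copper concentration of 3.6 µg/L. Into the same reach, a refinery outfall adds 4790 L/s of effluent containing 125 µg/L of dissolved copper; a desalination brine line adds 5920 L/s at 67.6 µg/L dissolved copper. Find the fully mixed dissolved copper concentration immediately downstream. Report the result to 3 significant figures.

10.6 µg/L

After mixing, C = (126000·3.600 + 4790·125.0 + 5920·67.60) / 136700 = 1453000/136700 = 10.62 µg/L.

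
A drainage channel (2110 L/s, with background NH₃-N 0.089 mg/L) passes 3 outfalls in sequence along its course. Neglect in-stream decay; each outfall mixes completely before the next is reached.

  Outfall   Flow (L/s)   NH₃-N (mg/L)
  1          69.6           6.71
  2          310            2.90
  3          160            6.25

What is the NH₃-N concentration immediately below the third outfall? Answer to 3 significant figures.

After outfall 1: Q = 2110 + 69.60 = 2180 L/s; C = (2110·0.08900 + 69.60·6.710)/2180 = 0.3004 mg/L.
After outfall 2: Q = 2180 + 310.0 = 2490 L/s; C = (2180·0.3004 + 310.0·2.900)/2490 = 0.6241 mg/L.
After outfall 3: Q = 2490 + 160.0 = 2650 L/s; C = (2490·0.6241 + 160.0·6.250)/2650 = 0.9638 mg/L.

0.964 mg/L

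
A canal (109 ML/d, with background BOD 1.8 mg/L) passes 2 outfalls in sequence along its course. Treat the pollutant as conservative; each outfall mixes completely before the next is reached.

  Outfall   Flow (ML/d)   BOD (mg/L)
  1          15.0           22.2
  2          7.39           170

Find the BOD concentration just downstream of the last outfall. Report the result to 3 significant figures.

13.6 mg/L

After outfall 1: Q = 109.0 + 15.00 = 124.0 ML/d; C = (109.0·1.800 + 15.00·22.20)/124.0 = 4.268 mg/L.
After outfall 2: Q = 124.0 + 7.390 = 131.4 ML/d; C = (124.0·4.268 + 7.390·170.0)/131.4 = 13.59 mg/L.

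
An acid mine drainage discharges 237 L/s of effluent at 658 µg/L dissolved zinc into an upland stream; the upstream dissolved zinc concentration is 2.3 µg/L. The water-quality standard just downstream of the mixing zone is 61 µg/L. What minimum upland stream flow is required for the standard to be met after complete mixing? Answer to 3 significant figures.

2410 L/s

Set C_mix = 61: (Q·2.300 + 237.0·658.0) / (Q + 237.0) = 61
→ Q = 237.0·(658.0 − 61)/(61 − 2.300) = 2410 L/s.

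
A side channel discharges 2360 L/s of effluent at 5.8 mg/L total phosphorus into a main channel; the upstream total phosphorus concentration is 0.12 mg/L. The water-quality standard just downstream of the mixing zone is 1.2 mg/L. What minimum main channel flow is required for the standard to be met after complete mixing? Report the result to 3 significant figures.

10100 L/s

Set C_mix = 1.2: (Q·0.1200 + 2360·5.800) / (Q + 2360) = 1.2
→ Q = 2360·(5.800 − 1.2)/(1.2 − 0.1200) = 10050 L/s.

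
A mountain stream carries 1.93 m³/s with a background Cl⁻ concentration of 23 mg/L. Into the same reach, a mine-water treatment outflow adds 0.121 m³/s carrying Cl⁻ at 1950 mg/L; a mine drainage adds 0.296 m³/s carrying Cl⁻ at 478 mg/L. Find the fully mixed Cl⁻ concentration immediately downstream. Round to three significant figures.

Conservation of mass: C = (1.930·23.00 + 0.1210·1950 + 0.2960·478.0) / 2.347 = 421.8/2.347 = 179.7 mg/L.

180 mg/L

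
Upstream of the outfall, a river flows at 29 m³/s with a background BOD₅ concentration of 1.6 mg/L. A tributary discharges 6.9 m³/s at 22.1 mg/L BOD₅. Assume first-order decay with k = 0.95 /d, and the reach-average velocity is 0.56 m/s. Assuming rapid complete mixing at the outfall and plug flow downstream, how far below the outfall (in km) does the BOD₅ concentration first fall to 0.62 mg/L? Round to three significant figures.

After mixing, C = (29.00·1.600 + 6.900·22.10) / 35.90 = 198.9/35.90 = 5.540 mg/L.
Set 5.540·exp(−k·t) = 0.62 → t = ln(5.540/0.62)/k = 199200 s = 55.33 h.
Distance = v·t = 0.56·199200 = 111500 m = 111.5 km.

112 km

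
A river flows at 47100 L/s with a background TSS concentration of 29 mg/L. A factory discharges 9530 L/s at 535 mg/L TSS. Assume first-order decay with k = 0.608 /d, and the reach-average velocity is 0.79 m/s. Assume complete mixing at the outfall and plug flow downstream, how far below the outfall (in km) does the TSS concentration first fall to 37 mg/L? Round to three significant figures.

126 km

Mass balance: C = (47100·29.00 + 9530·535.0) / 56630 = 6464000/56630 = 114.2 mg/L.
Set 114.2·exp(−k·t) = 37 → t = ln(114.2/37)/k = 160100 s = 44.47 h.
Distance = v·t = 0.79·160100 = 126500 m = 126.5 km.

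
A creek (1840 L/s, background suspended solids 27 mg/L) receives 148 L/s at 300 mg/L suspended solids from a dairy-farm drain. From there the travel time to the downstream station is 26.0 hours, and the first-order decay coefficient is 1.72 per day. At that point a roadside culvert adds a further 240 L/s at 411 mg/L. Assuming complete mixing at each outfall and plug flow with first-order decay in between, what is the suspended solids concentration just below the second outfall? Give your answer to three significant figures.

Mixed concentration C = ΣQC/ΣQ = (1840·27.00 + 148.0·300.0) / 1988 = 94080/1988 = 47.32 mg/L; combined flow 1988 L/s.
Decay over the reach: 47.32·exp(−kt) = 47.32·0.1552 = 7.343 mg/L.
At the second outfall, C = (1988·7.343 + 240.0·411.0) / (1988 + 240.0) = 50.82 mg/L.

50.8 mg/L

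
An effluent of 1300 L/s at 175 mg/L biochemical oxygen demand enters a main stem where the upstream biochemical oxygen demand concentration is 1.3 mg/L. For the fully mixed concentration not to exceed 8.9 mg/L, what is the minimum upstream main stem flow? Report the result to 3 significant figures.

Set C_mix = 8.9: (Q·1.300 + 1300·175.0) / (Q + 1300) = 8.9
→ Q = 1300·(175.0 − 8.9)/(8.9 − 1.300) = 28410 L/s.

28400 L/s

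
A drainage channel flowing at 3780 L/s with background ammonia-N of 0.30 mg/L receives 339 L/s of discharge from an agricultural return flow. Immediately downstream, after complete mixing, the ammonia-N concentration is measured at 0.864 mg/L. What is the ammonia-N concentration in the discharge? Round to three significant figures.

Mass balance: 3780·0.3000 + 339.0·Cₑ = 4119·0.8640
→ Cₑ = (4119·0.8640 − 3780·0.3000) / 339.0 = 7.153 mg/L.

7.15 mg/L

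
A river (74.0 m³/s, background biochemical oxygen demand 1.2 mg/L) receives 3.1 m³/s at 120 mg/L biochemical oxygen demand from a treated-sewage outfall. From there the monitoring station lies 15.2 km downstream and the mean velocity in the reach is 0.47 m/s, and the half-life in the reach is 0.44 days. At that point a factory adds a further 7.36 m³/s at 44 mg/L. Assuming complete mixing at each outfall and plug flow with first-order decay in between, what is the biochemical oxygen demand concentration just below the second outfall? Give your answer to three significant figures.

6.86 mg/L

Mass balance: C = (74.00·1.200 + 3.100·120.0) / 77.10 = 460.8/77.10 = 5.977 mg/L; combined flow 77.10 m³/s.
Travel time t = 15.2·1000 / 0.47 = 32340 s = 8.983 h.
Half-life 0.44 d → k = ln 2 / 0.44 = 1.575 d⁻¹.
Applying C = C₀e^(−kt): 5.977 × 0.5545 = 3.314 mg/L.
Second outfall: C = (77.10·3.314 + 7.360·44.00)/84.46 = 6.860 mg/L.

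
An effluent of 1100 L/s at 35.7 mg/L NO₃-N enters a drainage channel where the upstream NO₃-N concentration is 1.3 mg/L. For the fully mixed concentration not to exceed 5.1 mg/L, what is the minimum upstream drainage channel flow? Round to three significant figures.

Set C_mix = 5.1: (Q·1.300 + 1100·35.70) / (Q + 1100) = 5.1
→ Q = 1100·(35.70 − 5.1)/(5.1 − 1.300) = 8858 L/s.

8860 L/s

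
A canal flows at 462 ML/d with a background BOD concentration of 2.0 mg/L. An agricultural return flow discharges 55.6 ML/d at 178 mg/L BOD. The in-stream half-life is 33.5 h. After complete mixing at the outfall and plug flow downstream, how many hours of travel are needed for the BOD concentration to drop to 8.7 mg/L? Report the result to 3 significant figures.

Mixed concentration C = ΣQC/ΣQ = (462.0·2.000 + 55.60·178.0) / 517.6 = 10820/517.6 = 20.91 mg/L.
Half-life 33.5 h → k = ln 2 / 33.5 = 0.02069 h⁻¹ = 0.4966 d⁻¹.
20.91·exp(−k·t) = 8.7 → t = ln(20.91/8.7)/k = 152500 s = 42.37 h.

42.4 h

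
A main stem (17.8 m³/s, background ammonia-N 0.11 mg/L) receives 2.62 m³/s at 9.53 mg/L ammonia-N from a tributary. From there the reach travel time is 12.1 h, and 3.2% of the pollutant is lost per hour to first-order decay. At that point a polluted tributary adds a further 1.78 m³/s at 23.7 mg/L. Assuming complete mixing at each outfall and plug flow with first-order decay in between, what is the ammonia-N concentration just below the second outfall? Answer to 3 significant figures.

After mixing, C = (17.80·0.1100 + 2.620·9.530) / 20.42 = 26.93/20.42 = 1.319 mg/L; combined flow 20.42 m³/s.
3.2%/h lost → k = −ln(1 − 0.032) = 0.03252 h⁻¹.
Applying C = C₀e^(−kt): 1.319 × 0.6747 = 0.8896 mg/L.
Second outfall: C = (20.42·0.8896 + 1.780·23.70)/22.20 = 2.719 mg/L.

2.72 mg/L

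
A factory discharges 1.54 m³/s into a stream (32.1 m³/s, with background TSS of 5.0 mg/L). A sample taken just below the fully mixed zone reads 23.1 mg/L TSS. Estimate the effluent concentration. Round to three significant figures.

400 mg/L

Mass balance: 32.10·5.000 + 1.540·Cₑ = 33.64·23.10
→ Cₑ = (33.64·23.10 − 32.10·5.000) / 1.540 = 400.4 mg/L.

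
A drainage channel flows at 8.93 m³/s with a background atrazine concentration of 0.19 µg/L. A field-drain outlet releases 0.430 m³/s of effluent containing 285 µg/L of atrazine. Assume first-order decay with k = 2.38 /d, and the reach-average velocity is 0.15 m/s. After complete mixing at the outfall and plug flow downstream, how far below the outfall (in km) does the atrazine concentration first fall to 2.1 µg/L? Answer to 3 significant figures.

10.0 km

Mixed concentration C = ΣQC/ΣQ = (8.930·0.1900 + 0.4300·285.0) / 9.360 = 124.2/9.360 = 13.27 µg/L.
Set 13.27·exp(−k·t) = 2.1 → t = ln(13.27/2.1)/k = 66940 s = 18.59 h.
Distance = v·t = 0.15·66940 = 10040 m = 10.04 km.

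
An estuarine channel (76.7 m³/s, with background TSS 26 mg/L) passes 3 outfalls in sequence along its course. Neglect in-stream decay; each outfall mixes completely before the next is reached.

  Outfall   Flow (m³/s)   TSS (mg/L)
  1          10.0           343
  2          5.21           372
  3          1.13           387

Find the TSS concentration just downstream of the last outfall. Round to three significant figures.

83.8 mg/L

Below outfall 1: Q → 86.70 m³/s, C = (76.70·26.00 + 10.00·343.0)/86.70 = 62.56 mg/L.
Below outfall 2: Q → 91.91 m³/s, C = (86.70·62.56 + 5.210·372.0)/91.91 = 80.10 mg/L.
Below outfall 3: Q → 93.04 m³/s, C = (91.91·80.10 + 1.130·387.0)/93.04 = 83.83 mg/L.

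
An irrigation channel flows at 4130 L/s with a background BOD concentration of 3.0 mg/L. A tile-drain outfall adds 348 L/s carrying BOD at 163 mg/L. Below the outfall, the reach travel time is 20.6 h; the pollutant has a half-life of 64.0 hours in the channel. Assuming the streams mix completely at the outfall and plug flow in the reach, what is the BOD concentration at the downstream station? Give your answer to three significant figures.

12.3 mg/L

Mass balance: C = (4130·3.000 + 348.0·163.0) / 4478 = 69110/4478 = 15.43 mg/L.
Half-life 64.0 h → k = ln 2 / 64.0 = 0.01083 h⁻¹ = 0.2599 d⁻¹.
First-order decay: C = 15.43·exp(−k·t) = 15.43·0.8000 = 12.35 mg/L.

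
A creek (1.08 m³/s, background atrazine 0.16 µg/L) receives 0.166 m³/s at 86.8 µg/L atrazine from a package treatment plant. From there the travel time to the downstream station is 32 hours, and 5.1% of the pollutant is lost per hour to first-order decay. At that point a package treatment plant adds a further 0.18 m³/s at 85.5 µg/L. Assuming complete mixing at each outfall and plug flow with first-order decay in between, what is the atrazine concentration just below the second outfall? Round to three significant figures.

Conservation of mass: C = (1.080·0.1600 + 0.1660·86.80) / 1.246 = 14.58/1.246 = 11.70 µg/L; combined flow 1.246 m³/s.
5.1%/h lost → k = −ln(1 − 0.051) = 0.05235 h⁻¹.
First-order decay: C = 11.70·exp(−k·t) = 11.70·0.1873 = 2.192 µg/L.
At the second outfall, C = (1.246·2.192 + 0.1800·85.50) / (1.246 + 0.1800) = 12.71 µg/L.

12.7 µg/L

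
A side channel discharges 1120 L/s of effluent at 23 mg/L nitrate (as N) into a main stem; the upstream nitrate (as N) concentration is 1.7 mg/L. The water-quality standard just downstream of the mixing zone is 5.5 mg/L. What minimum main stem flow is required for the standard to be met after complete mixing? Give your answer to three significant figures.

Set C_mix = 5.5: (Q·1.700 + 1120·23.00) / (Q + 1120) = 5.5
→ Q = 1120·(23.00 − 5.5)/(5.5 − 1.700) = 5158 L/s.

5160 L/s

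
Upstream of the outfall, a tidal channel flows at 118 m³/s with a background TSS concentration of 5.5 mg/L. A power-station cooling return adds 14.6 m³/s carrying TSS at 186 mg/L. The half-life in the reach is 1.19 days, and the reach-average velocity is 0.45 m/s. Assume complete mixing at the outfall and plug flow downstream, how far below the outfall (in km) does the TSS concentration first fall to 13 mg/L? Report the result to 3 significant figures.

Flow-weighted average: C = (118.0·5.500 + 14.60·186.0) / 132.6 = 3365/132.6 = 25.37 mg/L.
Half-life 1.19 d → k = ln 2 / 1.19 = 0.5825 d⁻¹.
Set 25.37·exp(−k·t) = 13 → t = ln(25.37/13)/k = 99200 s = 27.56 h.
Distance = v·t = 0.45·99200 = 44640 m = 44.64 km.

44.6 km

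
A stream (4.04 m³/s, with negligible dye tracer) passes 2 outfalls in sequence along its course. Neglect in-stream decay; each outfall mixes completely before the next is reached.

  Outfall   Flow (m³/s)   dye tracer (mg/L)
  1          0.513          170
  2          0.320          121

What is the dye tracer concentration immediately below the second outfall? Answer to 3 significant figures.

25.8 mg/L

Outfall 1: combined Q = 4.553 m³/s; C = (4.040·0 + 0.5130·170.0)/4.553 = 19.15 mg/L.
Outfall 2: combined Q = 4.873 m³/s; C = (4.553·19.15 + 0.3200·121.0)/4.873 = 25.84 mg/L.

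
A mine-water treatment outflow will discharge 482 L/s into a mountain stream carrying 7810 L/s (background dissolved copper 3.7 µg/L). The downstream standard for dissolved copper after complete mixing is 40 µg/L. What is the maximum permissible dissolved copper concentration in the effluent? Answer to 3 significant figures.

628 µg/L

At the limit, (Qr·Cr + Qe·Cₑ)/(Qr + Qe) = 40:
Cₑ = (8292·40 − 7810·3.700) / 482.0 = 628.2 µg/L.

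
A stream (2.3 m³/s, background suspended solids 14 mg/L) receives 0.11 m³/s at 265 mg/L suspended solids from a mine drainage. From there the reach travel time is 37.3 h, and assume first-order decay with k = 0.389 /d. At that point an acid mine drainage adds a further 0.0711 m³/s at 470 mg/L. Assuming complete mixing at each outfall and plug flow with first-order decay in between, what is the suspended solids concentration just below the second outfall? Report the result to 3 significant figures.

Flow-weighted average: C = (2.300·14.00 + 0.1100·265.0) / 2.410 = 61.35/2.410 = 25.46 mg/L; combined flow 2.410 m³/s.
After decay, C = 25.46 × e^(−kt) = 25.46 × 0.5463 = 13.91 mg/L.
Second outfall: C = (2.410·13.91 + 0.07110·470.0)/2.481 = 26.98 mg/L.

27.0 mg/L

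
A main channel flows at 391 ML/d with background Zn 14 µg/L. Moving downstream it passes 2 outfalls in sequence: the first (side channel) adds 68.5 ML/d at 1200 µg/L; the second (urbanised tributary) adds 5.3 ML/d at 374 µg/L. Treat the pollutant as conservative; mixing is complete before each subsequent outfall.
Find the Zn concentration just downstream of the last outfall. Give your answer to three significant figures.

Below outfall 1: Q → 459.5 ML/d, C = (391.0·14.00 + 68.50·1200)/459.5 = 190.8 µg/L.
Below outfall 2: Q → 464.8 ML/d, C = (459.5·190.8 + 5.300·374.0)/464.8 = 192.9 µg/L.

193 µg/L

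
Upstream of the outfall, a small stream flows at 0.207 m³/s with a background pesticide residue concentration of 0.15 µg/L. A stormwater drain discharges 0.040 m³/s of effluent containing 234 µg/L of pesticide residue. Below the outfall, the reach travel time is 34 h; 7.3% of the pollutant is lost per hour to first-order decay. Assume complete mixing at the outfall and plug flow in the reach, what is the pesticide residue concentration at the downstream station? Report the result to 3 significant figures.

2.89 µg/L

Conservation of mass: C = (0.2070·0.1500 + 0.04000·234.0) / 0.2470 = 9.391/0.2470 = 38.02 µg/L.
7.3%/h lost → k = −ln(1 − 0.073) = 0.07580 h⁻¹.
Decay over the reach: 38.02·exp(−kt) = 38.02·0.07598 = 2.889 µg/L.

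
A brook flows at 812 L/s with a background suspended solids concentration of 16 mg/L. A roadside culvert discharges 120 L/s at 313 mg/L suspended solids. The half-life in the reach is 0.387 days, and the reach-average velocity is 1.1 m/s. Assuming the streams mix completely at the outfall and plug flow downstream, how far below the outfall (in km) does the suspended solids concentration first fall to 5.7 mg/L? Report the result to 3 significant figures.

120 km

After mixing, C = (812.0·16.00 + 120.0·313.0) / 932.0 = 50550/932.0 = 54.24 mg/L.
Half-life 0.387 d → k = ln 2 / 0.387 = 1.791 d⁻¹.
Set 54.24·exp(−k·t) = 5.7 → t = ln(54.24/5.7)/k = 108700 s = 30.19 h.
Distance = v·t = 1.1·108700 = 119500 m = 119.5 km.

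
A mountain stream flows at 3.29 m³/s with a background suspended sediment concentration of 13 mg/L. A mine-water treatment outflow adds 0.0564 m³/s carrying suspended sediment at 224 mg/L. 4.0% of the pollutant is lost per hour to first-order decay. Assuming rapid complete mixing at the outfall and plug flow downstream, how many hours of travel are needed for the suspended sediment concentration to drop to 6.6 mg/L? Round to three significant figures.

22.5 h

Conservation of mass: C = (3.290·13.00 + 0.05640·224.0) / 3.346 = 55.40/3.346 = 16.56 mg/L.
4.0%/h lost → k = −ln(1 − 0.04) = 0.04082 h⁻¹.
16.56·exp(−k·t) = 6.6 → t = ln(16.56/6.6)/k = 81110 s = 22.53 h.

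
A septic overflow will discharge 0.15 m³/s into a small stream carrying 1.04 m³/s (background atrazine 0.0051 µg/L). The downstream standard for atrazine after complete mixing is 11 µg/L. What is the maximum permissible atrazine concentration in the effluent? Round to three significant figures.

87.2 µg/L

At the limit, (Qr·Cr + Qe·Cₑ)/(Qr + Qe) = 11:
Cₑ = (1.190·11 − 1.040·0.005100) / 0.1500 = 87.23 µg/L.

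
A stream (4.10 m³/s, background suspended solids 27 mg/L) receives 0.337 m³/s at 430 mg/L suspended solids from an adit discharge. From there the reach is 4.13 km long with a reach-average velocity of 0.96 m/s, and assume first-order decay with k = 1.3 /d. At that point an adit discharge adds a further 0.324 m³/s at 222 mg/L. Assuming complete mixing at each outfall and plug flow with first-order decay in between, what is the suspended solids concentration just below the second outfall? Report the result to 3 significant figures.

65.4 mg/L

Conservation of mass: C = (4.100·27.00 + 0.3370·430.0) / 4.437 = 255.6/4.437 = 57.61 mg/L; combined flow 4.437 m³/s.
Travel time t = 4.13·1000 / 0.96 = 4302 s = 1.195 h.
Decay over the reach: 57.61·exp(−kt) = 57.61·0.9373 = 54.00 mg/L.
At the second outfall, C = (4.437·54.00 + 0.3240·222.0) / (4.437 + 0.3240) = 65.43 mg/L.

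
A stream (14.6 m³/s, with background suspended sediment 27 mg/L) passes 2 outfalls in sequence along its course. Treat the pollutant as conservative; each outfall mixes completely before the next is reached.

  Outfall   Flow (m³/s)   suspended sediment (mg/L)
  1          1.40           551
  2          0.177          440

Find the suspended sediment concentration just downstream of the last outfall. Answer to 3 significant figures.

Outfall 1: combined Q = 16.00 m³/s; C = (14.60·27.00 + 1.400·551.0)/16.00 = 72.85 mg/L.
Outfall 2: combined Q = 16.18 m³/s; C = (16.00·72.85 + 0.1770·440.0)/16.18 = 76.87 mg/L.

76.9 mg/L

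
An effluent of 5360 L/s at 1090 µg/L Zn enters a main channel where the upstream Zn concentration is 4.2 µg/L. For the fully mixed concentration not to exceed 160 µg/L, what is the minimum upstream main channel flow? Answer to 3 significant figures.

Set C_mix = 160: (Q·4.200 + 5360·1090) / (Q + 5360) = 160
→ Q = 5360·(1090 − 160)/(160 − 4.200) = 31990 L/s.

32000 L/s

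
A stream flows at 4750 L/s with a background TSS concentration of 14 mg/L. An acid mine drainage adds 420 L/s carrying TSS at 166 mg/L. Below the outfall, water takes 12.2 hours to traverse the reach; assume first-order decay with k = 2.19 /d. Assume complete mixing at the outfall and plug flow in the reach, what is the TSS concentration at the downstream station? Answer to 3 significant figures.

8.66 mg/L

Mass balance: C = (4750·14.00 + 420.0·166.0) / 5170 = 136200/5170 = 26.35 mg/L.
First-order decay: C = 26.35·exp(−k·t) = 26.35·0.3285 = 8.655 mg/L.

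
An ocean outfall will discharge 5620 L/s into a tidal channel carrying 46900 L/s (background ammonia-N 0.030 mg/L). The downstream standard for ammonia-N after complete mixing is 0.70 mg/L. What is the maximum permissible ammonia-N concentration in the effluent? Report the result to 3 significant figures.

6.29 mg/L

At the limit, (Qr·Cr + Qe·Cₑ)/(Qr + Qe) = 0.70:
Cₑ = (52520·0.70 − 46900·0.03000) / 5620 = 6.291 mg/L.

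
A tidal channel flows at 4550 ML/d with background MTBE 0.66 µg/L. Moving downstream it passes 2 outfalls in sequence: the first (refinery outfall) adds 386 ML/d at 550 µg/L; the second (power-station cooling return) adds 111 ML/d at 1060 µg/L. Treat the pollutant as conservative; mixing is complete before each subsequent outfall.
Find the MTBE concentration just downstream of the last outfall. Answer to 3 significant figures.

After outfall 1: Q = 4550 + 386.0 = 4936 ML/d; C = (4550·0.6600 + 386.0·550.0)/4936 = 43.62 µg/L.
After outfall 2: Q = 4936 + 111.0 = 5047 ML/d; C = (4936·43.62 + 111.0·1060)/5047 = 65.97 µg/L.

66.0 µg/L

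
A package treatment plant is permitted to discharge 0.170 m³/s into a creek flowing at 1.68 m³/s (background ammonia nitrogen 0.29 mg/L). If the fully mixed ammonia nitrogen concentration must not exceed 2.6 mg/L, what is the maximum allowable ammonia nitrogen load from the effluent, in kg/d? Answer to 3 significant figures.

Mass balance at the limit: 1.680·0.2900 + 0.1700·Cₑ = 1.850·2.6 → Cₑ = 25.43 mg/L.
Load = 0.1700 m³/s × 25.43 g/m³ × 86 400 s/d = 373.5 kg/d.

373 kg/d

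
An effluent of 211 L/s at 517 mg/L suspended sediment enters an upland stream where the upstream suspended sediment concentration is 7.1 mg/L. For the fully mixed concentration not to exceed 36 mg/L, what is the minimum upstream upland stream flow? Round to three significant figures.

3510 L/s

Set C_mix = 36: (Q·7.100 + 211.0·517.0) / (Q + 211.0) = 36
→ Q = 211.0·(517.0 − 36)/(36 − 7.100) = 3512 L/s.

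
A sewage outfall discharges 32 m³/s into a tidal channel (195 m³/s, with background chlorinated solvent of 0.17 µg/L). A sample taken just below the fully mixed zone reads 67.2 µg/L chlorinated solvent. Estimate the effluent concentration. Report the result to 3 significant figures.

476 µg/L

Mass balance: 195.0·0.1700 + 32.00·Cₑ = 227.0·67.20
→ Cₑ = (227.0·67.20 − 195.0·0.1700) / 32.00 = 475.7 µg/L.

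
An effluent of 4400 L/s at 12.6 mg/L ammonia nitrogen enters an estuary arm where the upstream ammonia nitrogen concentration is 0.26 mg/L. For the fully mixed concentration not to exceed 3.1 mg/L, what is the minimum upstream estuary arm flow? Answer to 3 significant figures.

14700 L/s

Set C_mix = 3.1: (Q·0.2600 + 4400·12.60) / (Q + 4400) = 3.1
→ Q = 4400·(12.60 − 3.1)/(3.1 − 0.2600) = 14720 L/s.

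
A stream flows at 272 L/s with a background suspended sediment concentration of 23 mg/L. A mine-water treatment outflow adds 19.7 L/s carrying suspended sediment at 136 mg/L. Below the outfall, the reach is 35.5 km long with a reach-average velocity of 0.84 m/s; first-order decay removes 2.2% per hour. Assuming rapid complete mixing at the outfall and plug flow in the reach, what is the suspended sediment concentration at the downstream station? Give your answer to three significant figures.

Conservation of mass: C = (272.0·23.00 + 19.70·136.0) / 291.7 = 8935/291.7 = 30.63 mg/L.
Travel time t = 35.5·1000 / 0.84 = 42260 s = 11.74 h.
2.2%/h lost → k = −ln(1 − 0.022) = 0.02225 h⁻¹.
Applying C = C₀e^(−kt): 30.63 × 0.7702 = 23.59 mg/L.

23.6 mg/L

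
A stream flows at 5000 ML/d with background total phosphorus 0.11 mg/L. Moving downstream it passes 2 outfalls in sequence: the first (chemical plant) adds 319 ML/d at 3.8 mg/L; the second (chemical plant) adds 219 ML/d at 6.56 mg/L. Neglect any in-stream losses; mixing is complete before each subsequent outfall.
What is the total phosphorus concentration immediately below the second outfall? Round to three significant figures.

Outfall 1: combined Q = 5319 ML/d; C = (5000·0.1100 + 319.0·3.800)/5319 = 0.3313 mg/L.
Outfall 2: combined Q = 5538 ML/d; C = (5319·0.3313 + 219.0·6.560)/5538 = 0.5776 mg/L.

0.578 mg/L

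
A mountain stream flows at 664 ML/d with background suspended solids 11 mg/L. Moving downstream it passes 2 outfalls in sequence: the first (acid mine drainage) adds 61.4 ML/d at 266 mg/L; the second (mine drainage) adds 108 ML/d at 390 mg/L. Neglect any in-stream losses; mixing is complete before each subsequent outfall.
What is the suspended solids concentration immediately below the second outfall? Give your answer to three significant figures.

After outfall 1: Q = 664.0 + 61.40 = 725.4 ML/d; C = (664.0·11.00 + 61.40·266.0)/725.4 = 32.58 mg/L.
After outfall 2: Q = 725.4 + 108.0 = 833.4 ML/d; C = (725.4·32.58 + 108.0·390.0)/833.4 = 78.90 mg/L.

78.9 mg/L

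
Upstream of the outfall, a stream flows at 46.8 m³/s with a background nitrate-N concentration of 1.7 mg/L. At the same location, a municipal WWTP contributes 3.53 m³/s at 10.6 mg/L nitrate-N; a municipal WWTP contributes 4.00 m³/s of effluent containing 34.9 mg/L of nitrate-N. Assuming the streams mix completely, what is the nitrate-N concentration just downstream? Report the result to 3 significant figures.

Flow-weighted average: C = (46.80·1.700 + 3.530·10.60 + 4.000·34.90) / 54.33 = 256.6/54.33 = 4.723 mg/L.

4.72 mg/L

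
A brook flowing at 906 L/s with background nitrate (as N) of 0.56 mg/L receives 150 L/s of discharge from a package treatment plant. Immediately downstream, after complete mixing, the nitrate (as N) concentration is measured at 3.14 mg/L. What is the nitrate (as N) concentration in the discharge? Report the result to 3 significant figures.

Mass balance: 906.0·0.5600 + 150.0·Cₑ = 1056·3.140
→ Cₑ = (1056·3.140 − 906.0·0.5600) / 150.0 = 18.72 mg/L.

18.7 mg/L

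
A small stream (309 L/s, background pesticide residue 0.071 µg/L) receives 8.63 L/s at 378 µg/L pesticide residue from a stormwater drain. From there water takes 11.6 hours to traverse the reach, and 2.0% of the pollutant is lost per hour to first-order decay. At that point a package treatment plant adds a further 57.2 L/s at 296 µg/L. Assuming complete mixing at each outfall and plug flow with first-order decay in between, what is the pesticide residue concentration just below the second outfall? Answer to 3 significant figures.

52.1 µg/L

Flow-weighted average: C = (309.0·0.07100 + 8.630·378.0) / 317.6 = 3284/317.6 = 10.34 µg/L; combined flow 317.6 L/s.
2.0%/h lost → k = −ln(1 − 0.02) = 0.02020 h⁻¹.
Applying C = C₀e^(−kt): 10.34 × 0.7911 = 8.179 µg/L.
At the second outfall, C = (317.6·8.179 + 57.20·296.0) / (317.6 + 57.20) = 52.10 µg/L.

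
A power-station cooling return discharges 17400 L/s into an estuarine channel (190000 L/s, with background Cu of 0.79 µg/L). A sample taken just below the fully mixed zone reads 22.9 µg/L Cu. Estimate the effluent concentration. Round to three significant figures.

Mass balance: 190000·0.7900 + 17400·Cₑ = 207400·22.90
→ Cₑ = (207400·22.90 − 190000·0.7900) / 17400 = 264.3 µg/L.

264 µg/L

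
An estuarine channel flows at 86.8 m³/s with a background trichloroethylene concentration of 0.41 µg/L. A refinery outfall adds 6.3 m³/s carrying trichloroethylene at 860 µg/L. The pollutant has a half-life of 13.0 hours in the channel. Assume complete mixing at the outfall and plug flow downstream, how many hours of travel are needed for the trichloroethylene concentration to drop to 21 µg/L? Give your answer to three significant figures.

Mass balance: C = (86.80·0.4100 + 6.300·860.0) / 93.10 = 5454/93.10 = 58.58 µg/L.
Half-life 13.0 h → k = ln 2 / 13.0 = 0.05332 h⁻¹ = 1.280 d⁻¹.
58.58·exp(−k·t) = 21 → t = ln(58.58/21)/k = 69260 s = 19.24 h.

19.2 h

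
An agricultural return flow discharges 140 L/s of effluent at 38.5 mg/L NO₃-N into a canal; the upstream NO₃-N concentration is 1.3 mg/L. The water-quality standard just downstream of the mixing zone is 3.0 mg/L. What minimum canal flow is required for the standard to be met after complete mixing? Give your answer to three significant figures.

2920 L/s

Set C_mix = 3.0: (Q·1.300 + 140.0·38.50) / (Q + 140.0) = 3.0
→ Q = 140.0·(38.50 − 3.0)/(3.0 − 1.300) = 2924 L/s.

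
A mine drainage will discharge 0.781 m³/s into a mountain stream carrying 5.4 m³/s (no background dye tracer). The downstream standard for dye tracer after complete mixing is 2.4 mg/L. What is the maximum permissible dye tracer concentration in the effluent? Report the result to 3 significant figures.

19.0 mg/L

At the limit, (Qr·Cr + Qe·Cₑ)/(Qr + Qe) = 2.4:
Cₑ = (6.181·2.4 − 5.400·0) / 0.7810 = 18.99 mg/L.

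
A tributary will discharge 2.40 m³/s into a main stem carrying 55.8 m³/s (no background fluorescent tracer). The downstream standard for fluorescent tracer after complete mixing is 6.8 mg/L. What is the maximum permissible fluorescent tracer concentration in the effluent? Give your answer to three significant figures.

165 mg/L

At the limit, (Qr·Cr + Qe·Cₑ)/(Qr + Qe) = 6.8:
Cₑ = (58.20·6.8 − 55.80·0) / 2.400 = 164.9 mg/L.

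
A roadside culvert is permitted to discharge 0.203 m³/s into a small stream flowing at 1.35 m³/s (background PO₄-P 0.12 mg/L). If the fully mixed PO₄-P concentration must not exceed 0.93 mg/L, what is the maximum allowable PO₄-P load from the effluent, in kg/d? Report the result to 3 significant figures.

111 kg/d

Mass balance at the limit: 1.350·0.1200 + 0.2030·Cₑ = 1.553·0.93 → Cₑ = 6.317 mg/L.
Load = 0.2030 m³/s × 6.317 g/m³ × 86 400 s/d = 110.8 kg/d.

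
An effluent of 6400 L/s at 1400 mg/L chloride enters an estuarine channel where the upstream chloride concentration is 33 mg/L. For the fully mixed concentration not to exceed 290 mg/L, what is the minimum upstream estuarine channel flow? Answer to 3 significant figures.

Set C_mix = 290: (Q·33.00 + 6400·1400) / (Q + 6400) = 290
→ Q = 6400·(1400 − 290)/(290 − 33.00) = 27640 L/s.

27600 L/s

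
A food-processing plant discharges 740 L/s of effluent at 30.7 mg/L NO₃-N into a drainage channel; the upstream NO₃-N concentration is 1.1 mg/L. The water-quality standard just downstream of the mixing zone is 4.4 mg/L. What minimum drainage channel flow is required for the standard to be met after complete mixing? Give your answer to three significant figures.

5900 L/s

Set C_mix = 4.4: (Q·1.100 + 740.0·30.70) / (Q + 740.0) = 4.4
→ Q = 740.0·(30.70 − 4.4)/(4.4 − 1.100) = 5898 L/s.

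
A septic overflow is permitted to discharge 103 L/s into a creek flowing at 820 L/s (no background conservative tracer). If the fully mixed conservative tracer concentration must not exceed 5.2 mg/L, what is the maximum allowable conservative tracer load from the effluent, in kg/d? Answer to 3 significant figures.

Mass balance at the limit: 820.0·0 + 103.0·Cₑ = 923.0·5.2 → Cₑ = 46.60 mg/L.
103.0 L/s = 0.1030 m³/s. Load = 0.1030 m³/s × 46.60 g/m³ × 86 400 s/d = 414.7 kg/d.

415 kg/d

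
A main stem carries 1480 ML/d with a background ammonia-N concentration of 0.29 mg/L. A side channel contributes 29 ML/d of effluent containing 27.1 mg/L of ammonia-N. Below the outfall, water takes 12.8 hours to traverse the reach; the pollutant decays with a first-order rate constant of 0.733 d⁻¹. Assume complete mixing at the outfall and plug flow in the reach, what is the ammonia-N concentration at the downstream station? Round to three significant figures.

Conservation of mass: C = (1480·0.2900 + 29.00·27.10) / 1509 = 1215/1509 = 0.8052 mg/L.
Applying C = C₀e^(−kt): 0.8052 × 0.6764 = 0.5447 mg/L.

0.545 mg/L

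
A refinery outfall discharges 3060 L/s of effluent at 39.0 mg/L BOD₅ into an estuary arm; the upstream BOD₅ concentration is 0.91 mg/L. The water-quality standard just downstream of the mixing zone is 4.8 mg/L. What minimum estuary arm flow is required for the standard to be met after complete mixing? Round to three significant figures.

Set C_mix = 4.8: (Q·0.9100 + 3060·39.00) / (Q + 3060) = 4.8
→ Q = 3060·(39.00 − 4.8)/(4.8 − 0.9100) = 26900 L/s.

26900 L/s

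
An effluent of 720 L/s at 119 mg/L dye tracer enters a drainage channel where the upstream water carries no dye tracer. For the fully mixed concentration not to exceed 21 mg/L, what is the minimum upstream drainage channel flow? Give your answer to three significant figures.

Set C_mix = 21: (Q·0 + 720.0·119.0) / (Q + 720.0) = 21
→ Q = 720.0·(119.0 − 21)/(21 − 0) = 3360 L/s.

3360 L/s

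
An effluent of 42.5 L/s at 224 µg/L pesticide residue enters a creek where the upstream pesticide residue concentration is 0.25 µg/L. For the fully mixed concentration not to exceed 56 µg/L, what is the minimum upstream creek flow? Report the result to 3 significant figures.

128 L/s

Set C_mix = 56: (Q·0.2500 + 42.50·224.0) / (Q + 42.50) = 56
→ Q = 42.50·(224.0 − 56)/(56 − 0.2500) = 128.1 L/s.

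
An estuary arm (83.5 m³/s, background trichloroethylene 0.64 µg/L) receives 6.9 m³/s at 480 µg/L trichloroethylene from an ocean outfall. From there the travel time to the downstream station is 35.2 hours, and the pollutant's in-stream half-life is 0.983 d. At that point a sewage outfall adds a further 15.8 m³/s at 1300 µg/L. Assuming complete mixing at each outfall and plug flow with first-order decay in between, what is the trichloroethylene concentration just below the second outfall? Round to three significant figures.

205 µg/L

Flow-weighted average: C = (83.50·0.6400 + 6.900·480.0) / 90.40 = 3365/90.40 = 37.23 µg/L; combined flow 90.40 m³/s.
Half-life 0.983 d → k = ln 2 / 0.983 = 0.7051 d⁻¹.
First-order decay: C = 37.23·exp(−k·t) = 37.23·0.3555 = 13.24 µg/L.
Second outfall: C = (90.40·13.24 + 15.80·1300)/106.2 = 204.7 µg/L.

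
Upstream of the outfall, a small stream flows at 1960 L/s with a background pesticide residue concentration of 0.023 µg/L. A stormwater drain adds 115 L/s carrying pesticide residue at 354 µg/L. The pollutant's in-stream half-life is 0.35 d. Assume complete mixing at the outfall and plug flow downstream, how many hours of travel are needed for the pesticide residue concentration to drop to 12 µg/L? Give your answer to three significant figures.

After mixing, C = (1960·0.02300 + 115.0·354.0) / 2075 = 40760/2075 = 19.64 µg/L.
Half-life 0.35 d → k = ln 2 / 0.35 = 1.980 d⁻¹.
19.64·exp(−k·t) = 12 → t = ln(19.64/12)/k = 21500 s = 5.971 h.

5.97 h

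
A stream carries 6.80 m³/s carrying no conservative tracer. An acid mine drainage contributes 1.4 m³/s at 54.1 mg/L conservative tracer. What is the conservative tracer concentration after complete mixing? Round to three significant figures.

9.24 mg/L

Mass balance: C = (6.800·0 + 1.400·54.10) / 8.200 = 75.74/8.200 = 9.237 mg/L.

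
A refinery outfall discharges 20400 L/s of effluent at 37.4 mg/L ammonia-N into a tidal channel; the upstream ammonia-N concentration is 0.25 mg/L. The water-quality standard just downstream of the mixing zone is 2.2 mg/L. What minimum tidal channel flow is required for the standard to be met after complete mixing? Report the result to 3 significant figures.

368000 L/s

Set C_mix = 2.2: (Q·0.2500 + 20400·37.40) / (Q + 20400) = 2.2
→ Q = 20400·(37.40 − 2.2)/(2.2 − 0.2500) = 368200 L/s.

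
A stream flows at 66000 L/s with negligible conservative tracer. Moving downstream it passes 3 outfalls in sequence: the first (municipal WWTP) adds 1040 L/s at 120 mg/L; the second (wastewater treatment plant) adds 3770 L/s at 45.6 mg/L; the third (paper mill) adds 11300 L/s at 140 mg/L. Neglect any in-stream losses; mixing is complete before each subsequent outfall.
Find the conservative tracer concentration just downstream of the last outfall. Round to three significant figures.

22.9 mg/L

After outfall 1: Q = 66000 + 1040 = 67040 L/s; C = (66000·0 + 1040·120.0)/67040 = 1.862 mg/L.
After outfall 2: Q = 67040 + 3770 = 70810 L/s; C = (67040·1.862 + 3770·45.60)/70810 = 4.190 mg/L.
After outfall 3: Q = 70810 + 11300 = 82110 L/s; C = (70810·4.190 + 11300·140.0)/82110 = 22.88 mg/L.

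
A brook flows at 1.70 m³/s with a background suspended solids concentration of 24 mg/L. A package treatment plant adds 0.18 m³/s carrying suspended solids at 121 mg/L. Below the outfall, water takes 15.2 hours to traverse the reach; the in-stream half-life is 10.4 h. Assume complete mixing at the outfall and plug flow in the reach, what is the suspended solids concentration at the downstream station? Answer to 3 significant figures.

12.1 mg/L

Conservation of mass: C = (1.700·24.00 + 0.1800·121.0) / 1.880 = 62.58/1.880 = 33.29 mg/L.
Half-life 10.4 h → k = ln 2 / 10.4 = 0.06665 h⁻¹ = 1.600 d⁻¹.
Decay over the reach: 33.29·exp(−kt) = 33.29·0.3631 = 12.09 mg/L.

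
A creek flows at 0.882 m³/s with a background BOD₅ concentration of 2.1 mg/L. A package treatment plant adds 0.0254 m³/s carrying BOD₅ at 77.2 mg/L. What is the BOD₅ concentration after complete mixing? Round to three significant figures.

4.20 mg/L

Mass balance: C = (0.8820·2.100 + 0.02540·77.20) / 0.9074 = 3.813/0.9074 = 4.202 mg/L.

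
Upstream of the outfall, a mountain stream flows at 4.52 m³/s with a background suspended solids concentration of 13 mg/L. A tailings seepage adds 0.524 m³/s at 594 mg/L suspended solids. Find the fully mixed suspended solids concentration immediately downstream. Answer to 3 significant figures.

73.4 mg/L

Flow-weighted average: C = (4.520·13.00 + 0.5240·594.0) / 5.044 = 370.0/5.044 = 73.36 mg/L.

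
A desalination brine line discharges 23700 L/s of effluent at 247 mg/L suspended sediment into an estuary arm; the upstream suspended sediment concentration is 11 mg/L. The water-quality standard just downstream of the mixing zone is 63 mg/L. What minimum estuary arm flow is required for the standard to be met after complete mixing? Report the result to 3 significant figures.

Set C_mix = 63: (Q·11.00 + 23700·247.0) / (Q + 23700) = 63
→ Q = 23700·(247.0 − 63)/(63 − 11.00) = 83860 L/s.

83900 L/s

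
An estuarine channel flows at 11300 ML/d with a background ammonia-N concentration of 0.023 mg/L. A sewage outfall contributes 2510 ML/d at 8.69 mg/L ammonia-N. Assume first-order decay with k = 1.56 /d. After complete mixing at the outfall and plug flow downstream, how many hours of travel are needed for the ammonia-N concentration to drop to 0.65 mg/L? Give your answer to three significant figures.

13.8 h

After mixing, C = (11300·0.02300 + 2510·8.690) / 13810 = 22070/13810 = 1.598 mg/L.
1.598·exp(−k·t) = 0.65 → t = ln(1.598/0.65)/k = 49830 s = 13.84 h.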